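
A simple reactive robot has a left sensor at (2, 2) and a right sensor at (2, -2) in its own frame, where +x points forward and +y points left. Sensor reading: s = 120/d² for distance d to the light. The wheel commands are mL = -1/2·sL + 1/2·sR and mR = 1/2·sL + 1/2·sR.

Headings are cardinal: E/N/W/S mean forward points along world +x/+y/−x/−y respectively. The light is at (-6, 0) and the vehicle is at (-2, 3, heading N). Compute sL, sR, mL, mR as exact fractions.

120/29 120/61 -1920/1769 5400/1769

left sensor world pos  = (-4, 5); dL² = 29
right sensor world pos = (0, 5); dR² = 61
sL = 120/29 = 120/29
sR = 120/61 = 120/61
mL = -1/2·sL + 1/2·sR = -1920/1769
mR = 1/2·sL + 1/2·sR = 5400/1769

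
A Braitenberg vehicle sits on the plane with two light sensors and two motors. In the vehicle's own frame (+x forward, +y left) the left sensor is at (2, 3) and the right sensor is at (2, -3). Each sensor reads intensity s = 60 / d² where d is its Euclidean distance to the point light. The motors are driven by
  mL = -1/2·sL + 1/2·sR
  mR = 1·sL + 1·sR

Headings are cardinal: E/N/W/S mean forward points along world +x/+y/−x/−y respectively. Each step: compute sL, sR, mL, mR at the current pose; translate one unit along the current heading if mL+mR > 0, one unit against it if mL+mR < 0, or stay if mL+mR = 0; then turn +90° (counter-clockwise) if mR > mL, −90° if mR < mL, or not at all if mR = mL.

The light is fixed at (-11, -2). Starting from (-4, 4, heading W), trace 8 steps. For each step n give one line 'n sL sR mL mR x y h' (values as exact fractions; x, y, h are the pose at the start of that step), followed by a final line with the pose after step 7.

0 30/17 30/53 -540/901 2100/901 -4 4 W
1 60/97 12/5 432/485 1464/485 -5 4 S
2 15/32 15/17 225/1088 735/544 -5 3 E
3 12/13 60/149 -504/1937 2568/1937 -4 3 N
4 30/17 30/53 -540/901 2100/901 -4 4 W
5 60/97 12/5 432/485 1464/485 -5 4 S
6 15/32 15/17 225/1088 735/544 -5 3 E
7 12/13 60/149 -504/1937 2568/1937 -4 3 N
final -4 4 W

n=0: pose=(-4,4,W); sL=30/17, sR=30/53; mL=-540/901, mR=2100/901; mL+mR=1560/901 → advance +1; mR−mL=2640/901 → turn +1·90°
n=1: pose=(-5,4,S); sL=60/97, sR=12/5; mL=432/485, mR=1464/485; mL+mR=1896/485 → advance +1; mR−mL=1032/485 → turn +1·90°
n=2: pose=(-5,3,E); sL=15/32, sR=15/17; mL=225/1088, mR=735/544; mL+mR=1695/1088 → advance +1; mR−mL=1245/1088 → turn +1·90°
n=3: pose=(-4,3,N); sL=12/13, sR=60/149; mL=-504/1937, mR=2568/1937; mL+mR=2064/1937 → advance +1; mR−mL=3072/1937 → turn +1·90°
n=4: pose=(-4,4,W); sL=30/17, sR=30/53; mL=-540/901, mR=2100/901; mL+mR=1560/901 → advance +1; mR−mL=2640/901 → turn +1·90°
n=5: pose=(-5,4,S); sL=60/97, sR=12/5; mL=432/485, mR=1464/485; mL+mR=1896/485 → advance +1; mR−mL=1032/485 → turn +1·90°
n=6: pose=(-5,3,E); sL=15/32, sR=15/17; mL=225/1088, mR=735/544; mL+mR=1695/1088 → advance +1; mR−mL=1245/1088 → turn +1·90°
n=7: pose=(-4,3,N); sL=12/13, sR=60/149; mL=-504/1937, mR=2568/1937; mL+mR=2064/1937 → advance +1; mR−mL=3072/1937 → turn +1·90°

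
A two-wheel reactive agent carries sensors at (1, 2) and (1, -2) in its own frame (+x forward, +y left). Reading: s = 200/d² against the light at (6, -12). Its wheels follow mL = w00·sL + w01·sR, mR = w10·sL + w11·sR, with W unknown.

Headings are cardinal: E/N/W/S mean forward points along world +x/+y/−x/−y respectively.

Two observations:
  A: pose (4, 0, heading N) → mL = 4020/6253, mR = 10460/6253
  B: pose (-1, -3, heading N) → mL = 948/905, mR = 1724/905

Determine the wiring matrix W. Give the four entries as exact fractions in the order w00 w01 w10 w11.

-1/2 1 1 1/2

obs A: pose=(4,0,N) → sL=40/37, sR=200/169, mL=4020/6253, mR=10460/6253
obs B: pose=(-1,-3,N) → sL=200/181, sR=8/5, mL=948/905, mR=1724/905
sensor matrix S = [[40/37, 200/169], [200/181, 8/5]]; det S = 477696/1131793
solve [mL_A; mL_B] = S·[w00; w01] and [mR_A; mR_B] = S·[w10; w11]:
  w00 = -1/2, w01 = 1, w10 = 1, w11 = 1/2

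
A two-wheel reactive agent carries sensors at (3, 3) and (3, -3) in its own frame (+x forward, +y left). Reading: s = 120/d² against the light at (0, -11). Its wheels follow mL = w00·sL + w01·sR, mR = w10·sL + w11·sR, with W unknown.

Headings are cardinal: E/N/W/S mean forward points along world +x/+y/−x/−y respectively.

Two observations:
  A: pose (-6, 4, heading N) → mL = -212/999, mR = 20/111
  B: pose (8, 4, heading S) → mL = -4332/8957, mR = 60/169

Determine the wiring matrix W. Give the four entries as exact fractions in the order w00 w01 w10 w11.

obs A: pose=(-6,4,N) → sL=8/27, sR=40/111, mL=-212/999, mR=20/111
obs B: pose=(8,4,S) → sL=24/53, sR=120/169, mL=-4332/8957, mR=60/169
sensor matrix S = [[8/27, 40/111], [24/53, 120/169]]; det S = 140800/2982681
solve [mL_A; mL_B] = S·[w00; w01] and [mR_A; mR_B] = S·[w10; w11]:
  w00 = 1/2, w01 = -1, w10 = 0, w11 = 1/2

1/2 -1 0 1/2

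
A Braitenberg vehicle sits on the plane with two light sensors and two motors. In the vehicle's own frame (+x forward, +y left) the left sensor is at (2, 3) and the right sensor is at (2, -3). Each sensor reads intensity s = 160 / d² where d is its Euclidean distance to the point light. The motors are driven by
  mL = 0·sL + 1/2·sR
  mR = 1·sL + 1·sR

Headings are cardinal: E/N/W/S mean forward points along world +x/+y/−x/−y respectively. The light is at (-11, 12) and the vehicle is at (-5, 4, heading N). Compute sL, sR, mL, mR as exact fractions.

32/9 160/117 80/117 64/13

left sensor world pos  = (-8, 6); dL² = 45
right sensor world pos = (-2, 6); dR² = 117
sL = 160/45 = 32/9
sR = 160/117 = 160/117
mL = 0·sL + 1/2·sR = 80/117
mR = 1·sL + 1·sR = 64/13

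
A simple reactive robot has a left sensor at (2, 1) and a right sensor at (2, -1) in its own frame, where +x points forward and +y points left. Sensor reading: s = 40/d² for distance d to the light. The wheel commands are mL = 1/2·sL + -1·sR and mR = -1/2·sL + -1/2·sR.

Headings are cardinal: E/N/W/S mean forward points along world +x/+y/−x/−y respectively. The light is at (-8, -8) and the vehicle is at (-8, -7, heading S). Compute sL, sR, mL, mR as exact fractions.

20 20 -10 -20

left sensor world pos  = (-7, -9); dL² = 2
right sensor world pos = (-9, -9); dR² = 2
sL = 40/2 = 20
sR = 40/2 = 20
mL = 1/2·sL + -1·sR = -10
mR = -1/2·sL + -1/2·sR = -20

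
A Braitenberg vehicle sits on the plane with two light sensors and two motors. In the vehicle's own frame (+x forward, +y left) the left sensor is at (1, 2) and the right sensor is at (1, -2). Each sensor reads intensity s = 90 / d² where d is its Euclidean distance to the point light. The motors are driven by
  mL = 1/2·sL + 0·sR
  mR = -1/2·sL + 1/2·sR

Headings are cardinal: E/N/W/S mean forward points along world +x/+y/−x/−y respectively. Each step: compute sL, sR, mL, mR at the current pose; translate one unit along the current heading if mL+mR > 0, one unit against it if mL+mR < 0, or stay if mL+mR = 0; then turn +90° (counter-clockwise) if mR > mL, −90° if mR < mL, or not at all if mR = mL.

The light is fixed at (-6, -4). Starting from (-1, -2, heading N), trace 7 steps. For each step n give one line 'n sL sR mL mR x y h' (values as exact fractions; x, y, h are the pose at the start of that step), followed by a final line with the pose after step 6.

0 5 45/29 5/2 -50/29 -1 -2 N
1 90/61 90/37 45/61 1080/2257 -1 -1 E
2 45/34 9/2 45/68 27/17 0 -1 S
3 18/13 90/49 9/13 144/637 0 -2 E
4 45/41 45/13 45/82 630/533 1 -2 S
5 90/73 18/13 45/73 72/949 1 -3 E
6 9/10 5/2 9/20 4/5 2 -3 S
final 2 -4 E

n=0: pose=(-1,-2,N); sL=5, sR=45/29; mL=5/2, mR=-50/29; mL+mR=45/58 → advance +1; mR−mL=-245/58 → turn -1·90°
n=1: pose=(-1,-1,E); sL=90/61, sR=90/37; mL=45/61, mR=1080/2257; mL+mR=45/37 → advance +1; mR−mL=-585/2257 → turn -1·90°
n=2: pose=(0,-1,S); sL=45/34, sR=9/2; mL=45/68, mR=27/17; mL+mR=9/4 → advance +1; mR−mL=63/68 → turn +1·90°
n=3: pose=(0,-2,E); sL=18/13, sR=90/49; mL=9/13, mR=144/637; mL+mR=45/49 → advance +1; mR−mL=-297/637 → turn -1·90°
n=4: pose=(1,-2,S); sL=45/41, sR=45/13; mL=45/82, mR=630/533; mL+mR=45/26 → advance +1; mR−mL=675/1066 → turn +1·90°
n=5: pose=(1,-3,E); sL=90/73, sR=18/13; mL=45/73, mR=72/949; mL+mR=9/13 → advance +1; mR−mL=-513/949 → turn -1·90°
n=6: pose=(2,-3,S); sL=9/10, sR=5/2; mL=9/20, mR=4/5; mL+mR=5/4 → advance +1; mR−mL=7/20 → turn +1·90°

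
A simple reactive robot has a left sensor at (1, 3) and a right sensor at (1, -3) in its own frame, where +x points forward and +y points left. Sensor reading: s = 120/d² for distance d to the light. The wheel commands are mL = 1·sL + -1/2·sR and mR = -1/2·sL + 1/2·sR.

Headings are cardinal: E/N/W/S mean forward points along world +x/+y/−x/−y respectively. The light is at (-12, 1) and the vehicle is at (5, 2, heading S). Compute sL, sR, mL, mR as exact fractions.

left sensor world pos  = (8, 1); dL² = 400
right sensor world pos = (2, 1); dR² = 196
sL = 120/400 = 3/10
sR = 120/196 = 30/49
mL = 1·sL + -1/2·sR = -3/490
mR = -1/2·sL + 1/2·sR = 153/980

3/10 30/49 -3/490 153/980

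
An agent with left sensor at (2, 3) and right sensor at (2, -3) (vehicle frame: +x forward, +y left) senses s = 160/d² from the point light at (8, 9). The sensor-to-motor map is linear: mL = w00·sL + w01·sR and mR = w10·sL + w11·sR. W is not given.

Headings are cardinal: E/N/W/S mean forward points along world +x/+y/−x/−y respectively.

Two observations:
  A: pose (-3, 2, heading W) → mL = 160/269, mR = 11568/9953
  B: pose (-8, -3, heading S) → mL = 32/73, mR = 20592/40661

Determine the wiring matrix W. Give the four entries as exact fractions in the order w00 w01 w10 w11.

1 0 1/2 1

obs A: pose=(-3,2,W) → sL=160/269, sR=32/37, mL=160/269, mR=11568/9953
obs B: pose=(-8,-3,S) → sL=32/73, sR=160/557, mL=32/73, mR=20592/40661
sensor matrix S = [[160/269, 32/37], [32/73, 160/557]]; det S = -84283392/404698933
solve [mL_A; mL_B] = S·[w00; w01] and [mR_A; mR_B] = S·[w10; w11]:
  w00 = 1, w01 = 0, w10 = 1/2, w11 = 1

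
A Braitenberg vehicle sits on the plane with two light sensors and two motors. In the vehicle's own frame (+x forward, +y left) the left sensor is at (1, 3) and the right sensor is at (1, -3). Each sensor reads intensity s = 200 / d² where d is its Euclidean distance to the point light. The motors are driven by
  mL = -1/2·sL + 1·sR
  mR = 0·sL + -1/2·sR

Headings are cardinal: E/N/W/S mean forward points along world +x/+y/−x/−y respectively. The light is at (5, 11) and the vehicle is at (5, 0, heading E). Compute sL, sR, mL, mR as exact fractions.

left sensor world pos  = (6, 3); dL² = 65
right sensor world pos = (6, -3); dR² = 197
sL = 200/65 = 40/13
sR = 200/197 = 200/197
mL = -1/2·sL + 1·sR = -1340/2561
mR = 0·sL + -1/2·sR = -100/197

40/13 200/197 -1340/2561 -100/197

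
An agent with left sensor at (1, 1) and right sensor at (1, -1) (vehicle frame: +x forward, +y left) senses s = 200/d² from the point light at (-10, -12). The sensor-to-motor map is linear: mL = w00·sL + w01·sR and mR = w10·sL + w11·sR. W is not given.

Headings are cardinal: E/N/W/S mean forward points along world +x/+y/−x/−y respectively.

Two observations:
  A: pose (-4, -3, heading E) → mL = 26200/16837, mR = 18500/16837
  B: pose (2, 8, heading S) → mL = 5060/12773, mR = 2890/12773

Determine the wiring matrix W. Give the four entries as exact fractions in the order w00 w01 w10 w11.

1/2 1/2 -1/2 1

obs A: pose=(-4,-3,E) → sL=200/149, sR=200/113, mL=26200/16837, mR=18500/16837
obs B: pose=(2,8,S) → sL=20/53, sR=100/241, mL=5060/12773, mR=2890/12773
sensor matrix S = [[200/149, 200/113], [20/53, 100/241]]; det S = -23856000/215059001
solve [mL_A; mL_B] = S·[w00; w01] and [mR_A; mR_B] = S·[w10; w11]:
  w00 = 1/2, w01 = 1/2, w10 = -1/2, w11 = 1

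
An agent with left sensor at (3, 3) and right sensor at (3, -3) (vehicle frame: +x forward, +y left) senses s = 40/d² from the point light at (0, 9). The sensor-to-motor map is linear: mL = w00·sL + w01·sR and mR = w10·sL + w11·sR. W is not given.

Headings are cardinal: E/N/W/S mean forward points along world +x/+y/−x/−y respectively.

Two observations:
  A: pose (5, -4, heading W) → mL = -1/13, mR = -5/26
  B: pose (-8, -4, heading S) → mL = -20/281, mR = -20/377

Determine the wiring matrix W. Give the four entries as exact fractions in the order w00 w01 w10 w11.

-1/2 0 0 -1/2

obs A: pose=(5,-4,W) → sL=2/13, sR=5/13, mL=-1/13, mR=-5/26
obs B: pose=(-8,-4,S) → sL=40/281, sR=40/377, mL=-20/281, mR=-20/377
sensor matrix S = [[2/13, 5/13], [40/281, 40/377]]; det S = -52920/1377181
solve [mL_A; mL_B] = S·[w00; w01] and [mR_A; mR_B] = S·[w10; w11]:
  w00 = -1/2, w01 = 0, w10 = 0, w11 = -1/2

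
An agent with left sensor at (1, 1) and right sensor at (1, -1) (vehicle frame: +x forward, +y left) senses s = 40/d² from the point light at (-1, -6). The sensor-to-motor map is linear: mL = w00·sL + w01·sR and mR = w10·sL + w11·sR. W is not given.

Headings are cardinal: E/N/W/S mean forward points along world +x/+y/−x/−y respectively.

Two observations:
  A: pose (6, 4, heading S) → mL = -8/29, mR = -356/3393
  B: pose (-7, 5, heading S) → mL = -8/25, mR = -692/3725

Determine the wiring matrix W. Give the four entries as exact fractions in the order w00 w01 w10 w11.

-1 0 -1 1/2

obs A: pose=(6,4,S) → sL=8/29, sR=40/117, mL=-8/29, mR=-356/3393
obs B: pose=(-7,5,S) → sL=8/25, sR=40/149, mL=-8/25, mR=-692/3725
sensor matrix S = [[8/29, 40/117], [8/25, 40/149]]; det S = -89344/2527785
solve [mL_A; mL_B] = S·[w00; w01] and [mR_A; mR_B] = S·[w10; w11]:
  w00 = -1, w01 = 0, w10 = -1, w11 = 1/2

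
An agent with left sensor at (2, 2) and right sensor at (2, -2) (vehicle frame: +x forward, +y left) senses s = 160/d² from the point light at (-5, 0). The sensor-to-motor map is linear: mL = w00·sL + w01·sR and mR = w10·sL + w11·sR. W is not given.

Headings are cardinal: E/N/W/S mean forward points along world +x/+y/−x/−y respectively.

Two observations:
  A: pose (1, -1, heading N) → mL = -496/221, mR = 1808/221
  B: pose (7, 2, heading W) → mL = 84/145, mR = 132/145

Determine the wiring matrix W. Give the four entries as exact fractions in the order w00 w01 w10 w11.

obs A: pose=(1,-1,N) → sL=160/17, sR=32/13, mL=-496/221, mR=1808/221
obs B: pose=(7,2,W) → sL=8/5, sR=40/29, mL=84/145, mR=132/145
sensor matrix S = [[160/17, 32/13], [8/5, 40/29]]; det S = 289792/32045
solve [mL_A; mL_B] = S·[w00; w01] and [mR_A; mR_B] = S·[w10; w11]:
  w00 = -1/2, w01 = 1, w10 = 1, w11 = -1/2

-1/2 1 1 -1/2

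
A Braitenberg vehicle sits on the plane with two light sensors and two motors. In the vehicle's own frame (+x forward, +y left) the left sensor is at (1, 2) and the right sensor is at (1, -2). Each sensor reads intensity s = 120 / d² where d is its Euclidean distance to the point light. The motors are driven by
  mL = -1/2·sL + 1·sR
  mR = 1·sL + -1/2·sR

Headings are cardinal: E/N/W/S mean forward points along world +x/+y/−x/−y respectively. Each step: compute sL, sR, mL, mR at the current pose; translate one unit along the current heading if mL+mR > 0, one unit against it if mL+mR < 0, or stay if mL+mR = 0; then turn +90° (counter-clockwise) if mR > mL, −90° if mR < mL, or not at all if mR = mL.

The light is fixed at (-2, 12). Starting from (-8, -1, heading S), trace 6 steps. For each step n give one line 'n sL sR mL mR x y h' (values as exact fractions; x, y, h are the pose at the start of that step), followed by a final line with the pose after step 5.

0 30/53 6/13 123/689 231/689 -8 -1 S
1 120/169 120/281 3420/47489 23580/47489 -8 -2 E
2 60/109 60/89 3870/9701 2070/9701 -7 -2 N
3 120/137 120/241 1980/33017 20700/33017 -7 -1 E
4 2/3 30/37 53/111 29/111 -6 -1 N
5 120/109 24/41 156/4469 3612/4469 -6 0 E
final -5 0 N

n=0: pose=(-8,-1,S); sL=30/53, sR=6/13; mL=123/689, mR=231/689; mL+mR=354/689 → advance +1; mR−mL=108/689 → turn +1·90°
n=1: pose=(-8,-2,E); sL=120/169, sR=120/281; mL=3420/47489, mR=23580/47489; mL+mR=27000/47489 → advance +1; mR−mL=20160/47489 → turn +1·90°
n=2: pose=(-7,-2,N); sL=60/109, sR=60/89; mL=3870/9701, mR=2070/9701; mL+mR=5940/9701 → advance +1; mR−mL=-1800/9701 → turn -1·90°
n=3: pose=(-7,-1,E); sL=120/137, sR=120/241; mL=1980/33017, mR=20700/33017; mL+mR=22680/33017 → advance +1; mR−mL=18720/33017 → turn +1·90°
n=4: pose=(-6,-1,N); sL=2/3, sR=30/37; mL=53/111, mR=29/111; mL+mR=82/111 → advance +1; mR−mL=-8/37 → turn -1·90°
n=5: pose=(-6,0,E); sL=120/109, sR=24/41; mL=156/4469, mR=3612/4469; mL+mR=3768/4469 → advance +1; mR−mL=3456/4469 → turn +1·90°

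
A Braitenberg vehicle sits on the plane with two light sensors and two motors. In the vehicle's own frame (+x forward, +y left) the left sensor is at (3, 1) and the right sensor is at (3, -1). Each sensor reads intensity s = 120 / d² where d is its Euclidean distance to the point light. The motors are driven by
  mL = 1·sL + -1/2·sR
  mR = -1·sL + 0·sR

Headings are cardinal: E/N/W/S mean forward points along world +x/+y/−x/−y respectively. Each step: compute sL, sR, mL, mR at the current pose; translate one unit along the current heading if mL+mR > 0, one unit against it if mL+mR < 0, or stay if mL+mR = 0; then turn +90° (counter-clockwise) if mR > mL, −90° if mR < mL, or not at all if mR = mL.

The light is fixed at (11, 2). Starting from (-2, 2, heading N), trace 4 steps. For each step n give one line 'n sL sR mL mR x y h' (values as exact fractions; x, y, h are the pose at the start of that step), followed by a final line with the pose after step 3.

0 24/41 40/51 404/2091 -24/41 -2 2 N
1 6/5 15/13 81/130 -6/5 -2 1 E
2 24/37 120/241 3564/8917 -24/37 -3 1 S
3 12/29 12/29 6/29 -12/29 -3 2 W
final -2 2 N

n=0: pose=(-2,2,N); sL=24/41, sR=40/51; mL=404/2091, mR=-24/41; mL+mR=-20/51 → advance -1; mR−mL=-1628/2091 → turn -1·90°
n=1: pose=(-2,1,E); sL=6/5, sR=15/13; mL=81/130, mR=-6/5; mL+mR=-15/26 → advance -1; mR−mL=-237/130 → turn -1·90°
n=2: pose=(-3,1,S); sL=24/37, sR=120/241; mL=3564/8917, mR=-24/37; mL+mR=-60/241 → advance -1; mR−mL=-9348/8917 → turn -1·90°
n=3: pose=(-3,2,W); sL=12/29, sR=12/29; mL=6/29, mR=-12/29; mL+mR=-6/29 → advance -1; mR−mL=-18/29 → turn -1·90°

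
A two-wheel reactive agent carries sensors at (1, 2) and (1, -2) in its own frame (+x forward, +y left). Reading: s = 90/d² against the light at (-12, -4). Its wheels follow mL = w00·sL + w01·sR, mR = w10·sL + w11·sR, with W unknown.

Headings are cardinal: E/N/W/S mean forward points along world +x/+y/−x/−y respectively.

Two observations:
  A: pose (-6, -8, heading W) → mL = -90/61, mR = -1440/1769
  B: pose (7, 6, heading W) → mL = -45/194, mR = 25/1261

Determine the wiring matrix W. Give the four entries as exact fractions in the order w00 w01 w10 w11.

-1 0 1/2 -1/2

obs A: pose=(-6,-8,W) → sL=90/61, sR=90/29, mL=-90/61, mR=-1440/1769
obs B: pose=(7,6,W) → sL=45/194, sR=5/26, mL=-45/194, mR=25/1261
sensor matrix S = [[90/61, 90/29], [45/194, 5/26]]; det S = -972900/2230709
solve [mL_A; mL_B] = S·[w00; w01] and [mR_A; mR_B] = S·[w10; w11]:
  w00 = -1, w01 = 0, w10 = 1/2, w11 = -1/2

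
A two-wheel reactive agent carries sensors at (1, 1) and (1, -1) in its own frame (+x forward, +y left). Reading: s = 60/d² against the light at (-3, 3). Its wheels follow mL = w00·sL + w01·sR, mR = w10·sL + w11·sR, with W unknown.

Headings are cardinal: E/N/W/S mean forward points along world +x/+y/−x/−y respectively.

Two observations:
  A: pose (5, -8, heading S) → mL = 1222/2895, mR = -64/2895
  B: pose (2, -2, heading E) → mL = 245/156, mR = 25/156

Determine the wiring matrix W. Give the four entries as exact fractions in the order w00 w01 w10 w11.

obs A: pose=(5,-8,S) → sL=4/15, sR=60/193, mL=1222/2895, mR=-64/2895
obs B: pose=(2,-2,E) → sL=15/13, sR=5/6, mL=245/156, mR=25/156
sensor matrix S = [[4/15, 60/193], [15/13, 5/6]]; det S = -3082/22581
solve [mL_A; mL_B] = S·[w00; w01] and [mR_A; mR_B] = S·[w10; w11]:
  w00 = 1, w01 = 1/2, w10 = 1/2, w11 = -1/2

1 1/2 1/2 -1/2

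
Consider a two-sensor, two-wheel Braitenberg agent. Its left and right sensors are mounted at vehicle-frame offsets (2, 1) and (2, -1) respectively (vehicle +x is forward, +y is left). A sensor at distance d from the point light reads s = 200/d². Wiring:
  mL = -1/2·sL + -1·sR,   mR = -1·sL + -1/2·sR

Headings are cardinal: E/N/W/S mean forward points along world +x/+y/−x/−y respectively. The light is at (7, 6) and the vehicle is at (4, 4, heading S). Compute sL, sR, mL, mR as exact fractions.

10 25/4 -45/4 -105/8

left sensor world pos  = (5, 2); dL² = 20
right sensor world pos = (3, 2); dR² = 32
sL = 200/20 = 10
sR = 200/32 = 25/4
mL = -1/2·sL + -1·sR = -45/4
mR = -1·sL + -1/2·sR = -105/8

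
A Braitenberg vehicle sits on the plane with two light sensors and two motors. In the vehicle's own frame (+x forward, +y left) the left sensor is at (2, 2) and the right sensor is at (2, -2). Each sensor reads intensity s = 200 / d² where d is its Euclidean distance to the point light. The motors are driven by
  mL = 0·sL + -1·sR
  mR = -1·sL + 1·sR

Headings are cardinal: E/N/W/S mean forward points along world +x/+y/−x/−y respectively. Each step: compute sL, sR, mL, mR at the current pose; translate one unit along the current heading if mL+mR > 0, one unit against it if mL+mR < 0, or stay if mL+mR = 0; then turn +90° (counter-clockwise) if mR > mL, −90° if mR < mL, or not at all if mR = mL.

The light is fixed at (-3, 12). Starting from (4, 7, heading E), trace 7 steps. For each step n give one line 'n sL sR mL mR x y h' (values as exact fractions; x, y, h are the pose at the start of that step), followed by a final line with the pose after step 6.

0 20/9 20/13 -20/13 -80/117 4 7 E
1 8 200/73 -200/73 -384/73 3 7 N
2 5/2 25/16 -25/16 -15/16 3 6 E
3 8 40/13 -40/13 -64/13 2 6 N
4 100/37 20/13 -20/13 -560/481 2 5 E
5 200/29 200/61 -200/61 -6400/1769 1 5 N
6 25/9 25/17 -25/17 -200/153 1 4 E
final 0 4 N

n=0: pose=(4,7,E); sL=20/9, sR=20/13; mL=-20/13, mR=-80/117; mL+mR=-20/9 → advance -1; mR−mL=100/117 → turn +1·90°
n=1: pose=(3,7,N); sL=8, sR=200/73; mL=-200/73, mR=-384/73; mL+mR=-8 → advance -1; mR−mL=-184/73 → turn -1·90°
n=2: pose=(3,6,E); sL=5/2, sR=25/16; mL=-25/16, mR=-15/16; mL+mR=-5/2 → advance -1; mR−mL=5/8 → turn +1·90°
n=3: pose=(2,6,N); sL=8, sR=40/13; mL=-40/13, mR=-64/13; mL+mR=-8 → advance -1; mR−mL=-24/13 → turn -1·90°
n=4: pose=(2,5,E); sL=100/37, sR=20/13; mL=-20/13, mR=-560/481; mL+mR=-100/37 → advance -1; mR−mL=180/481 → turn +1·90°
n=5: pose=(1,5,N); sL=200/29, sR=200/61; mL=-200/61, mR=-6400/1769; mL+mR=-200/29 → advance -1; mR−mL=-600/1769 → turn -1·90°
n=6: pose=(1,4,E); sL=25/9, sR=25/17; mL=-25/17, mR=-200/153; mL+mR=-25/9 → advance -1; mR−mL=25/153 → turn +1·90°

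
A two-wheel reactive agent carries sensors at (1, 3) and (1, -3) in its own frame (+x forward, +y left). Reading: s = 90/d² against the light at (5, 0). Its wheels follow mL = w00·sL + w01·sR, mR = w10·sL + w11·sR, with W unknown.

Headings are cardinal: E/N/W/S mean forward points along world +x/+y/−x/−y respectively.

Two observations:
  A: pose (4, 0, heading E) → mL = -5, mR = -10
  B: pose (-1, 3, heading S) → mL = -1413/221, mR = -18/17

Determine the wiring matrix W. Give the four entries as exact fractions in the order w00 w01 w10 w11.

-1 1/2 0 -1

obs A: pose=(4,0,E) → sL=10, sR=10, mL=-5, mR=-10
obs B: pose=(-1,3,S) → sL=90/13, sR=18/17, mL=-1413/221, mR=-18/17
sensor matrix S = [[10, 10], [90/13, 18/17]]; det S = -12960/221
solve [mL_A; mL_B] = S·[w00; w01] and [mR_A; mR_B] = S·[w10; w11]:
  w00 = -1, w01 = 1/2, w10 = 0, w11 = -1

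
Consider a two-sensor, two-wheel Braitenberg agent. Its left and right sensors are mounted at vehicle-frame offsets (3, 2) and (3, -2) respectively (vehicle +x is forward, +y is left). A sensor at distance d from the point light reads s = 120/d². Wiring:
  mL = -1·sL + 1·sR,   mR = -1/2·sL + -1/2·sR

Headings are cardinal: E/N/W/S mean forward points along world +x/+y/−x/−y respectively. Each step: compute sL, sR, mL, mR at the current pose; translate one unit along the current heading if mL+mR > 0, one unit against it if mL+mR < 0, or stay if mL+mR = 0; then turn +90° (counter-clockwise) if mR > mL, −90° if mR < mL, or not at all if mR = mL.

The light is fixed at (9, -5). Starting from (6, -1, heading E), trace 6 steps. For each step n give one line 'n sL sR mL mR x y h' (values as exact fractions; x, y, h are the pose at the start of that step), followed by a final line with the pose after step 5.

n=0: pose=(6,-1,E); sL=10/3, sR=30; mL=80/3, mR=-50/3; mL+mR=10 → advance +1; mR−mL=-130/3 → turn -1·90°
n=1: pose=(7,-1,S); sL=120, sR=120/17; mL=-1920/17, mR=-1080/17; mL+mR=-3000/17 → advance -1; mR−mL=840/17 → turn +1·90°
n=2: pose=(7,0,E); sL=12/5, sR=12; mL=48/5, mR=-36/5; mL+mR=12/5 → advance +1; mR−mL=-84/5 → turn -1·90°
n=3: pose=(8,0,S); sL=24, sR=120/13; mL=-192/13, mR=-216/13; mL+mR=-408/13 → advance -1; mR−mL=-24/13 → turn -1·90°
n=4: pose=(8,1,W); sL=15/4, sR=3/2; mL=-9/4, mR=-21/8; mL+mR=-39/8 → advance -1; mR−mL=-3/8 → turn -1·90°
n=5: pose=(9,1,N); sL=24/17, sR=24/17; mL=0, mR=-24/17; mL+mR=-24/17 → advance -1; mR−mL=-24/17 → turn -1·90°

0 10/3 30 80/3 -50/3 6 -1 E
1 120 120/17 -1920/17 -1080/17 7 -1 S
2 12/5 12 48/5 -36/5 7 0 E
3 24 120/13 -192/13 -216/13 8 0 S
4 15/4 3/2 -9/4 -21/8 8 1 W
5 24/17 24/17 0 -24/17 9 1 N
final 9 0 E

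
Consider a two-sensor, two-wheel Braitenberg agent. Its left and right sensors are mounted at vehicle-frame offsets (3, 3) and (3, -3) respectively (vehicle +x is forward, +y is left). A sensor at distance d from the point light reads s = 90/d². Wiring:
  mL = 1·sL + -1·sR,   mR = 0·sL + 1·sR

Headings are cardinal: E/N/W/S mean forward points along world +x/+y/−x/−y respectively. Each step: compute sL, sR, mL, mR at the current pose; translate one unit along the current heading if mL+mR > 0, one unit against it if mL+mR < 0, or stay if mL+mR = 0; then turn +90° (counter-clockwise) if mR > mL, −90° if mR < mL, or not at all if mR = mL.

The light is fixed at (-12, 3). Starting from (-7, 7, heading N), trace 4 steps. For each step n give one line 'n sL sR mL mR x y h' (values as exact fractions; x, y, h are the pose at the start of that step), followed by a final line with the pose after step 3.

0 90/53 90/113 5400/5989 90/113 -7 7 N
1 45/64 45/34 -675/1088 45/34 -7 8 E
2 90/73 18/29 1296/2117 18/29 -6 8 N
3 5 1 4 1 -6 9 W
final -7 9 N

n=0: pose=(-7,7,N); sL=90/53, sR=90/113; mL=5400/5989, mR=90/113; mL+mR=90/53 → advance +1; mR−mL=-630/5989 → turn -1·90°
n=1: pose=(-7,8,E); sL=45/64, sR=45/34; mL=-675/1088, mR=45/34; mL+mR=45/64 → advance +1; mR−mL=2115/1088 → turn +1·90°
n=2: pose=(-6,8,N); sL=90/73, sR=18/29; mL=1296/2117, mR=18/29; mL+mR=90/73 → advance +1; mR−mL=18/2117 → turn +1·90°
n=3: pose=(-6,9,W); sL=5, sR=1; mL=4, mR=1; mL+mR=5 → advance +1; mR−mL=-3 → turn -1·90°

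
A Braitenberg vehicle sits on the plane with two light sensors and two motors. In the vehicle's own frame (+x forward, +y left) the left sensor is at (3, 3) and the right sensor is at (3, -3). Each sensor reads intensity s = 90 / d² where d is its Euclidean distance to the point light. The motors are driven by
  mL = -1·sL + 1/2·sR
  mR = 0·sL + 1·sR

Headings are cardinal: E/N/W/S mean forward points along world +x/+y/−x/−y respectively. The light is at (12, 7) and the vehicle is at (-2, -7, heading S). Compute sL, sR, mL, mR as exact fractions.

left sensor world pos  = (1, -10); dL² = 410
right sensor world pos = (-5, -10); dR² = 578
sL = 90/410 = 9/41
sR = 90/578 = 45/289
mL = -1·sL + 1/2·sR = -3357/23698
mR = 0·sL + 1·sR = 45/289

9/41 45/289 -3357/23698 45/289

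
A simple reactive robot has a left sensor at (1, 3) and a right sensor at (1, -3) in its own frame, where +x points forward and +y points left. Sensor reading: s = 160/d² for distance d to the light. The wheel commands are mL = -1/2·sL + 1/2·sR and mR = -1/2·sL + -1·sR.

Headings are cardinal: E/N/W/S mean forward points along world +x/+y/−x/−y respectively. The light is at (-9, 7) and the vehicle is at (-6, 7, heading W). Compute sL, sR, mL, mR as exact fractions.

160/13 160/13 0 -240/13

left sensor world pos  = (-7, 4); dL² = 13
right sensor world pos = (-7, 10); dR² = 13
sL = 160/13 = 160/13
sR = 160/13 = 160/13
mL = -1/2·sL + 1/2·sR = 0
mR = -1/2·sL + -1·sR = -240/13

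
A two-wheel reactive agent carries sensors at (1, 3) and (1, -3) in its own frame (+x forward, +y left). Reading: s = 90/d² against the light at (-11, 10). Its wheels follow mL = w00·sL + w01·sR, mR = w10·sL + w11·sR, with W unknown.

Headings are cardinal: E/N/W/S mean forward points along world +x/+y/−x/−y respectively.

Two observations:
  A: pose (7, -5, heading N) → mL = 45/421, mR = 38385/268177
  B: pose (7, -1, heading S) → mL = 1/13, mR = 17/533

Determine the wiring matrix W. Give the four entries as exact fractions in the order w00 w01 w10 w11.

1/2 0 1 -1/2

obs A: pose=(7,-5,N) → sL=90/421, sR=90/637, mL=45/421, mR=38385/268177
obs B: pose=(7,-1,S) → sL=2/13, sR=10/41, mL=1/13, mR=17/533
sensor matrix S = [[90/421, 90/637], [2/13, 10/41]]; det S = 4345920/142938341
solve [mL_A; mL_B] = S·[w00; w01] and [mR_A; mR_B] = S·[w10; w11]:
  w00 = 1/2, w01 = 0, w10 = 1, w11 = -1/2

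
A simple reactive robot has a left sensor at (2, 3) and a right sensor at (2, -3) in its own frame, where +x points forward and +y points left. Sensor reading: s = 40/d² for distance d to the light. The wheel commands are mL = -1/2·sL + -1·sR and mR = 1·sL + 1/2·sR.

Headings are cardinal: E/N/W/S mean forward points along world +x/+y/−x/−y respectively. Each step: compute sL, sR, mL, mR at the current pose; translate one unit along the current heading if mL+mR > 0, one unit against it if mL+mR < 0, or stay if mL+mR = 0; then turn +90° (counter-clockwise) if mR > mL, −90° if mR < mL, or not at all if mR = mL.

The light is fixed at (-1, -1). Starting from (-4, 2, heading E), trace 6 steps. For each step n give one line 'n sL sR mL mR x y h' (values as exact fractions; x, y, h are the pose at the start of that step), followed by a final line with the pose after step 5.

n=0: pose=(-4,2,E); sL=40/37, sR=40; mL=-1500/37, mR=780/37; mL+mR=-720/37 → advance -1; mR−mL=2280/37 → turn +1·90°
n=1: pose=(-5,2,N); sL=20/37, sR=20/13; mL=-870/481, mR=630/481; mL+mR=-240/481 → advance -1; mR−mL=1500/481 → turn +1·90°
n=2: pose=(-5,1,W); sL=40/37, sR=40/61; mL=-2700/2257, mR=3180/2257; mL+mR=480/2257 → advance +1; mR−mL=5880/2257 → turn +1·90°
n=3: pose=(-6,1,S); sL=10, sR=5/8; mL=-45/8, mR=165/16; mL+mR=75/16 → advance +1; mR−mL=255/16 → turn +1·90°
n=4: pose=(-6,0,E); sL=8/5, sR=40/13; mL=-252/65, mR=204/65; mL+mR=-48/65 → advance -1; mR−mL=456/65 → turn +1·90°
n=5: pose=(-7,0,N); sL=4/9, sR=20/9; mL=-22/9, mR=14/9; mL+mR=-8/9 → advance -1; mR−mL=4 → turn +1·90°

0 40/37 40 -1500/37 780/37 -4 2 E
1 20/37 20/13 -870/481 630/481 -5 2 N
2 40/37 40/61 -2700/2257 3180/2257 -5 1 W
3 10 5/8 -45/8 165/16 -6 1 S
4 8/5 40/13 -252/65 204/65 -6 0 E
5 4/9 20/9 -22/9 14/9 -7 0 N
final -7 -1 W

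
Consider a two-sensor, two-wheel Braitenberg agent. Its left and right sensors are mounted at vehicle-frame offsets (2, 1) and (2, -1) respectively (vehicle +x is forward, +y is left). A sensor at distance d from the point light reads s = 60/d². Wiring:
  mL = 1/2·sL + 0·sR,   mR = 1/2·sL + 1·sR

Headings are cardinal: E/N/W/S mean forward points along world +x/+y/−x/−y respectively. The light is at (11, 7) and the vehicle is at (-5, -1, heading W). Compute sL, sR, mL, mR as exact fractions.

left sensor world pos  = (-7, -2); dL² = 405
right sensor world pos = (-7, 0); dR² = 373
sL = 60/405 = 4/27
sR = 60/373 = 60/373
mL = 1/2·sL + 0·sR = 2/27
mR = 1/2·sL + 1·sR = 2366/10071

4/27 60/373 2/27 2366/10071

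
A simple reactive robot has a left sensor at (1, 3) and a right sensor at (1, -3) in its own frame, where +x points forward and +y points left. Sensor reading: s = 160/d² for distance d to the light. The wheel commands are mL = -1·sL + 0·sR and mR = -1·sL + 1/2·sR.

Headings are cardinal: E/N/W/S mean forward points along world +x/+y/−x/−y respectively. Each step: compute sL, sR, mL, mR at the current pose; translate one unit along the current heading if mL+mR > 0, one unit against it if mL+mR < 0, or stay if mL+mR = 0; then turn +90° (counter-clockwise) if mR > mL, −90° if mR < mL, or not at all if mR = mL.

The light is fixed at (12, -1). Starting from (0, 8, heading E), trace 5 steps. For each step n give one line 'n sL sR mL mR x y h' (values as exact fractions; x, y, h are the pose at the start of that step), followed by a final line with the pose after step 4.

0 32/53 160/157 -32/53 -784/8321 0 8 E
1 40/89 4/5 -40/89 -22/445 -1 8 N
2 160/221 160/317 -160/221 -33040/70057 -1 7 W
3 16/13 80/137 -16/13 -1672/1781 0 7 S
4 32/53 160/157 -32/53 -784/8321 0 8 E
final -1 8 N

n=0: pose=(0,8,E); sL=32/53, sR=160/157; mL=-32/53, mR=-784/8321; mL+mR=-5808/8321 → advance -1; mR−mL=80/157 → turn +1·90°
n=1: pose=(-1,8,N); sL=40/89, sR=4/5; mL=-40/89, mR=-22/445; mL+mR=-222/445 → advance -1; mR−mL=2/5 → turn +1·90°
n=2: pose=(-1,7,W); sL=160/221, sR=160/317; mL=-160/221, mR=-33040/70057; mL+mR=-83760/70057 → advance -1; mR−mL=80/317 → turn +1·90°
n=3: pose=(0,7,S); sL=16/13, sR=80/137; mL=-16/13, mR=-1672/1781; mL+mR=-3864/1781 → advance -1; mR−mL=40/137 → turn +1·90°
n=4: pose=(0,8,E); sL=32/53, sR=160/157; mL=-32/53, mR=-784/8321; mL+mR=-5808/8321 → advance -1; mR−mL=80/157 → turn +1·90°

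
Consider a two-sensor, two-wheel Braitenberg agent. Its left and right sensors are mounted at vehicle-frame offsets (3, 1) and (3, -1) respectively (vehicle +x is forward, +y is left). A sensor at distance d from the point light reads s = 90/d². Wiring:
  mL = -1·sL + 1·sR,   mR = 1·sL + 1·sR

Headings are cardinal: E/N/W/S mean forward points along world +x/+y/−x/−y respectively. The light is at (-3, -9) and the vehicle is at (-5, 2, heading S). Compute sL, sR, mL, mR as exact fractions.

left sensor world pos  = (-4, -1); dL² = 65
right sensor world pos = (-6, -1); dR² = 73
sL = 90/65 = 18/13
sR = 90/73 = 90/73
mL = -1·sL + 1·sR = -144/949
mR = 1·sL + 1·sR = 2484/949

18/13 90/73 -144/949 2484/949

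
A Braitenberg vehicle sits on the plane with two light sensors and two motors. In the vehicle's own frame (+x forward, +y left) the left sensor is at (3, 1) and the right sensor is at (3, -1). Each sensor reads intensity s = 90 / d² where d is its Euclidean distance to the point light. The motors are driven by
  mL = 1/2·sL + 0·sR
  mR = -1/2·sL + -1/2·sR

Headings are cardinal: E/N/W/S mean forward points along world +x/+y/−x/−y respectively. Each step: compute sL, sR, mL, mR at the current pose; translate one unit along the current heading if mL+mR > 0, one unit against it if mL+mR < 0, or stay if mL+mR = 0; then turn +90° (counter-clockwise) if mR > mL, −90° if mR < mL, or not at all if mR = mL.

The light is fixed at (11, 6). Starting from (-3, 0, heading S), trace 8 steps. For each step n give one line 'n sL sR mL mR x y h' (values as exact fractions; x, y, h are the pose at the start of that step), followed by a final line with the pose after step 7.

n=0: pose=(-3,0,S); sL=9/25, sR=5/17; mL=9/50, mR=-139/425; mL+mR=-5/34 → advance -1; mR−mL=-431/850 → turn -1·90°
n=1: pose=(-3,1,W); sL=18/65, sR=18/61; mL=9/65, mR=-1134/3965; mL+mR=-9/61 → advance -1; mR−mL=-1683/3965 → turn -1·90°
n=2: pose=(-2,1,N); sL=9/20, sR=45/74; mL=9/40, mR=-783/1480; mL+mR=-45/148 → advance -1; mR−mL=-279/370 → turn -1·90°
n=3: pose=(-2,0,E); sL=18/25, sR=90/149; mL=9/25, mR=-2466/3725; mL+mR=-45/149 → advance -1; mR−mL=-3807/3725 → turn -1·90°
n=4: pose=(-3,0,S); sL=9/25, sR=5/17; mL=9/50, mR=-139/425; mL+mR=-5/34 → advance -1; mR−mL=-431/850 → turn -1·90°
n=5: pose=(-3,1,W); sL=18/65, sR=18/61; mL=9/65, mR=-1134/3965; mL+mR=-9/61 → advance -1; mR−mL=-1683/3965 → turn -1·90°
n=6: pose=(-2,1,N); sL=9/20, sR=45/74; mL=9/40, mR=-783/1480; mL+mR=-45/148 → advance -1; mR−mL=-279/370 → turn -1·90°
n=7: pose=(-2,0,E); sL=18/25, sR=90/149; mL=9/25, mR=-2466/3725; mL+mR=-45/149 → advance -1; mR−mL=-3807/3725 → turn -1·90°

0 9/25 5/17 9/50 -139/425 -3 0 S
1 18/65 18/61 9/65 -1134/3965 -3 1 W
2 9/20 45/74 9/40 -783/1480 -2 1 N
3 18/25 90/149 9/25 -2466/3725 -2 0 E
4 9/25 5/17 9/50 -139/425 -3 0 S
5 18/65 18/61 9/65 -1134/3965 -3 1 W
6 9/20 45/74 9/40 -783/1480 -2 1 N
7 18/25 90/149 9/25 -2466/3725 -2 0 E
final -3 0 S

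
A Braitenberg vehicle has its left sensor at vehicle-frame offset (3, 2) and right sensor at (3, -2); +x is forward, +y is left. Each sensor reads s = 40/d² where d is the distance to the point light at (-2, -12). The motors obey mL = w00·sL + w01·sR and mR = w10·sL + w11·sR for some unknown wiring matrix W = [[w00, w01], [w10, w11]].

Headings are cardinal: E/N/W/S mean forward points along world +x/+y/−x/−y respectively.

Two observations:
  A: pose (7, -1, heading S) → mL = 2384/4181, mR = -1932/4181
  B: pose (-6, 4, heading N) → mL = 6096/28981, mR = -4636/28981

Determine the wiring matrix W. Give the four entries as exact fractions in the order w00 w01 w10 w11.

1 1 -1/2 -1

obs A: pose=(7,-1,S) → sL=8/37, sR=40/113, mL=2384/4181, mR=-1932/4181
obs B: pose=(-6,4,N) → sL=40/397, sR=8/73, mL=6096/28981, mR=-4636/28981
sensor matrix S = [[8/37, 40/113], [40/397, 8/73]]; det S = -1450496/121169561
solve [mL_A; mL_B] = S·[w00; w01] and [mR_A; mR_B] = S·[w10; w11]:
  w00 = 1, w01 = 1, w10 = -1/2, w11 = -1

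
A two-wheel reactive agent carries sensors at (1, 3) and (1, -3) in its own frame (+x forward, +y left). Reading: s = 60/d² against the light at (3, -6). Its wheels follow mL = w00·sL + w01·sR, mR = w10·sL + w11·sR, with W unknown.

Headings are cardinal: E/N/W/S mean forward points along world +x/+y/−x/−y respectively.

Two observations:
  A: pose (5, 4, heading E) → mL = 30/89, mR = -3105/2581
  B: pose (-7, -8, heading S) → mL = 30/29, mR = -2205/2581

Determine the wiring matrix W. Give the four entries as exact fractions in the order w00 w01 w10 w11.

1 0 -1/2 -1

obs A: pose=(5,4,E) → sL=30/89, sR=30/29, mL=30/89, mR=-3105/2581
obs B: pose=(-7,-8,S) → sL=30/29, sR=30/89, mL=30/29, mR=-2205/2581
sensor matrix S = [[30/89, 30/29], [30/29, 30/89]]; det S = -6372000/6661561
solve [mL_A; mL_B] = S·[w00; w01] and [mR_A; mR_B] = S·[w10; w11]:
  w00 = 1, w01 = 0, w10 = -1/2, w11 = -1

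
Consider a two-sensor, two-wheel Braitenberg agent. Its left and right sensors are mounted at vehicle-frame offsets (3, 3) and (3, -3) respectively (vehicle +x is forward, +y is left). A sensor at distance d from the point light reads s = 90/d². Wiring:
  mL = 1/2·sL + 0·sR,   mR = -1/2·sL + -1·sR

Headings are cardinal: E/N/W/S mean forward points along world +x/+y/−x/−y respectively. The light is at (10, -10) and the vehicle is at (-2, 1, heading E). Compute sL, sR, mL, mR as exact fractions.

left sensor world pos  = (1, 4); dL² = 277
right sensor world pos = (1, -2); dR² = 145
sL = 90/277 = 90/277
sR = 90/145 = 18/29
mL = 1/2·sL + 0·sR = 45/277
mR = -1/2·sL + -1·sR = -6291/8033

90/277 18/29 45/277 -6291/8033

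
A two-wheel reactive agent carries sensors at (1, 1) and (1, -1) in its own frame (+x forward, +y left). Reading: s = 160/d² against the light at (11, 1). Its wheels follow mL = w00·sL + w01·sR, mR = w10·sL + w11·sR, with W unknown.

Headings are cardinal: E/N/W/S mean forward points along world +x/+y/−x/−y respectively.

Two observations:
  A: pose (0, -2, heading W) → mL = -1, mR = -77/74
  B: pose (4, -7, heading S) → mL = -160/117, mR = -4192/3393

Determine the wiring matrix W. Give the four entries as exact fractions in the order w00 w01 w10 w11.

obs A: pose=(0,-2,W) → sL=1, sR=40/37, mL=-1, mR=-77/74
obs B: pose=(4,-7,S) → sL=160/117, sR=32/29, mL=-160/117, mR=-4192/3393
sensor matrix S = [[1, 40/37], [160/117, 32/29]]; det S = -47072/125541
solve [mL_A; mL_B] = S·[w00; w01] and [mR_A; mR_B] = S·[w10; w11]:
  w00 = -1, w01 = 0, w10 = -1/2, w11 = -1/2

-1 0 -1/2 -1/2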